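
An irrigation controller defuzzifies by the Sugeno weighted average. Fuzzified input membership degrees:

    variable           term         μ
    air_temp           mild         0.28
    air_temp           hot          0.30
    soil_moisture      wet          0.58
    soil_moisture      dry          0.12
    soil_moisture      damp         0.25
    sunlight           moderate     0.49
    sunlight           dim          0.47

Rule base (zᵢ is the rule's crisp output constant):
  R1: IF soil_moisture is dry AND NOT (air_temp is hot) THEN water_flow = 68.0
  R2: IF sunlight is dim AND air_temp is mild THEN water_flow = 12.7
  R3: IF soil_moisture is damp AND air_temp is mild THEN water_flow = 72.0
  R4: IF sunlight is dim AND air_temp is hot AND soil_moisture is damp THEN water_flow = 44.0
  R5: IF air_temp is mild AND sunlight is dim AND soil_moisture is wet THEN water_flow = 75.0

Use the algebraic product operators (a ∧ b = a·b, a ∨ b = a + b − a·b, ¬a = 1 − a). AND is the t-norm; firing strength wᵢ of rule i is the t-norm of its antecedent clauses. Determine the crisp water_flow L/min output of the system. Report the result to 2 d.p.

49.60

R1 (z=68.0): dry=0.12, ¬hot=1−0.30=0.70; AND[a·b] → w = 0.0840
R2 (z=12.7): dim=0.47, mild=0.28; AND[a·b] → w = 0.1316
R3 (z=72.0): damp=0.25, mild=0.28; AND[a·b] → w = 0.0700
R4 (z=44.0): dim=0.47, hot=0.30, damp=0.25; AND[a·b] → w = 0.0352
R5 (z=75.0): mild=0.28, dim=0.47, wet=0.58; AND[a·b] → w = 0.0763
Weighted average = (0.0840·68.0 + 0.1316·12.7 + 0.0700·72.0 + 0.0352·44.0 + 0.0763·75.0) / (0.0840 + 0.1316 + 0.0700 + 0.0352 + 0.0763)
  = 19.6989 / 0.3972 = 49.60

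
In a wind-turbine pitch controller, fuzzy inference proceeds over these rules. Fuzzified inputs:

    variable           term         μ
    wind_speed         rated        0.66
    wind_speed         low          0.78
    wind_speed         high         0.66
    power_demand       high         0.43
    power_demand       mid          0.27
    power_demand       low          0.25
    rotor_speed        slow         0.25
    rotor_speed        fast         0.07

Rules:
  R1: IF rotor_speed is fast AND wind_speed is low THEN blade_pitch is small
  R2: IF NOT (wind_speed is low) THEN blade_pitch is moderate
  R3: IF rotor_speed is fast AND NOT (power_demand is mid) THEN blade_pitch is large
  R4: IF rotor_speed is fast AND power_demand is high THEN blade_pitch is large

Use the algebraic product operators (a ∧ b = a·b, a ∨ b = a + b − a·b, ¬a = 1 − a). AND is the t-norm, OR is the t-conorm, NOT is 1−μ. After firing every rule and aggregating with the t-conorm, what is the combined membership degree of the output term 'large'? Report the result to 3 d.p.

R1: fast=0.07, low=0.78; AND[a·b] → w = 0.0546
R2: ¬low=1−0.78=0.22 → w = 0.2200
R3: fast=0.07, ¬mid=1−0.27=0.73; AND[a·b] → w = 0.0511
R4: fast=0.07, high=0.43; AND[a·b] → w = 0.0301
Rules with consequent 'large': {R3, R4} → strengths 0.0511, 0.0301
Aggregate via t-conorm [a + b − a·b]: 0.0797

0.080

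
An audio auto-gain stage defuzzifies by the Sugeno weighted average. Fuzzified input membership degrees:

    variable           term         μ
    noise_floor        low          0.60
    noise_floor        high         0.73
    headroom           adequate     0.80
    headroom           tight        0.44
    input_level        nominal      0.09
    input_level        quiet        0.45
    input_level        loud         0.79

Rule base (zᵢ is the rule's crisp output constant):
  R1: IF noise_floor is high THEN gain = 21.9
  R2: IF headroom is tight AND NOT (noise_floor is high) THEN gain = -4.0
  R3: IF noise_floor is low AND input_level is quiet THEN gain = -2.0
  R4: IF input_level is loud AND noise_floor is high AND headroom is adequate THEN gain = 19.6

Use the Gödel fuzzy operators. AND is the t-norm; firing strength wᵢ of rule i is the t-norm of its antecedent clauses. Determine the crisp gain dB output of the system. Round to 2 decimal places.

R1 (z=21.9): high=0.73 → w = 0.73
R2 (z=-4.0): tight=0.44, ¬high=1−0.73=0.27; AND[min(a, b)] → w = 0.27
R3 (z=-2.0): low=0.60, quiet=0.45; AND[min(a, b)] → w = 0.45
R4 (z=19.6): loud=0.79, high=0.73, adequate=0.80; AND[min(a, b)] → w = 0.73
Weighted average = (0.73·21.9 + 0.27·-4.0 + 0.45·-2.0 + 0.73·19.6) / (0.73 + 0.27 + 0.45 + 0.73)
  = 28.3150 / 2.1800 = 12.99

12.99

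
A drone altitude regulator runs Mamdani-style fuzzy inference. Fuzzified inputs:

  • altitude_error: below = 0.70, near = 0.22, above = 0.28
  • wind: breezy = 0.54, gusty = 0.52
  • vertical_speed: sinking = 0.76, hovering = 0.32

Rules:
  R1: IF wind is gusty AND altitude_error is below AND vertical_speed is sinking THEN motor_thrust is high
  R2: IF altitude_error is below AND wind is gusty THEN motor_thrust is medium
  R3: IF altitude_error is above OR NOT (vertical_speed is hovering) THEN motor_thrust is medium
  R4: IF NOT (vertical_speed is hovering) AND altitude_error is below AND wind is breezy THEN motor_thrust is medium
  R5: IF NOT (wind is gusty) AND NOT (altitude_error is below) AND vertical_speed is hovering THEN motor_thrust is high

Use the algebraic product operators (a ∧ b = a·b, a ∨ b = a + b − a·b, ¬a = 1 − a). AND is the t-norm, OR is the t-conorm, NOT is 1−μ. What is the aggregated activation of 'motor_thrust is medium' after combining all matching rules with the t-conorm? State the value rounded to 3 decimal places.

R1: gusty=0.52, below=0.70, sinking=0.76; AND[a·b] → w = 0.2766
R2: below=0.70, gusty=0.52; AND[a·b] → w = 0.3640
R3: above=0.28, ¬hovering=1−0.32=0.68; OR[a + b − a·b] → w = 0.7696
R4: ¬hovering=1−0.32=0.68, below=0.70, breezy=0.54; AND[a·b] → w = 0.2570
R5: ¬gusty=1−0.52=0.48, ¬below=1−0.70=0.30, hovering=0.32; AND[a·b] → w = 0.0461
Rules with consequent 'medium': {R2, R3, R4} → strengths 0.3640, 0.7696, 0.2570
Aggregate via t-conorm [a + b − a·b]: 0.8911

0.891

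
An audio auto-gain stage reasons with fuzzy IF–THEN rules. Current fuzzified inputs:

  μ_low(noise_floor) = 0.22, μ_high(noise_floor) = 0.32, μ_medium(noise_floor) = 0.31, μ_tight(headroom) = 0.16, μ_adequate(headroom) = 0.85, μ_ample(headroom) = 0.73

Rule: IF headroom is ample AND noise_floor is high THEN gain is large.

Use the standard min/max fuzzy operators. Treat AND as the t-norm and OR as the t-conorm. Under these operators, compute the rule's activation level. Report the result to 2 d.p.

0.32

firing strength: ample=0.73, high=0.32; AND[min(a, b)] → w = 0.32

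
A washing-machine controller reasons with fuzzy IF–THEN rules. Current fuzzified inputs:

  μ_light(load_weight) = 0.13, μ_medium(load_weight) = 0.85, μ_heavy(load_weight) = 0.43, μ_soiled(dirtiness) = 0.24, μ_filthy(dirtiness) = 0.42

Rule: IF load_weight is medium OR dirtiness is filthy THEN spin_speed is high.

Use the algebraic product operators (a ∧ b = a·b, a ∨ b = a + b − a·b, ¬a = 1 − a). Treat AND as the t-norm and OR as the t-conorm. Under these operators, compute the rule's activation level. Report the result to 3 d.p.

firing strength: medium=0.85, filthy=0.42; OR[a + b − a·b] → w = 0.9130

0.913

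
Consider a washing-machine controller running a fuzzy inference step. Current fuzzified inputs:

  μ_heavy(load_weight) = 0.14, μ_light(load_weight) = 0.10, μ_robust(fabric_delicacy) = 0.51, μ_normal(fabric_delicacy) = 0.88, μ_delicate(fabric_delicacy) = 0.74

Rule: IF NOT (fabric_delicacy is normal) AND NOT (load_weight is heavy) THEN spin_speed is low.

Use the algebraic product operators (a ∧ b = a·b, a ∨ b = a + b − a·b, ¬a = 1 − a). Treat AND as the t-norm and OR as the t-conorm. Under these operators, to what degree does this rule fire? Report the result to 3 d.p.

0.103

firing strength: ¬normal=1−0.88=0.12, ¬heavy=1−0.14=0.86; AND[a·b] → w = 0.1032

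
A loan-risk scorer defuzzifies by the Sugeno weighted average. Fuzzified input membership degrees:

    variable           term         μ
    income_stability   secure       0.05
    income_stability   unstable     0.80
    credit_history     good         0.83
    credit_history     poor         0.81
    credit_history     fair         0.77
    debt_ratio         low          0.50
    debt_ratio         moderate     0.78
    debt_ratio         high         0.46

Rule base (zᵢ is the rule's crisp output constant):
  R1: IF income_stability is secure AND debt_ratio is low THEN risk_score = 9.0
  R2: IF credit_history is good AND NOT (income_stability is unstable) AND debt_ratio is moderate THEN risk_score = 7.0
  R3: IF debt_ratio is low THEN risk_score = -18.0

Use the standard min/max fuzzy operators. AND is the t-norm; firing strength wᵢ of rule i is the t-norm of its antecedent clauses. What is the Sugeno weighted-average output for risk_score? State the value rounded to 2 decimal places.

-9.53

R1 (z=9.0): secure=0.05, low=0.50; AND[min(a, b)] → w = 0.05
R2 (z=7.0): good=0.83, ¬unstable=1−0.80=0.20, moderate=0.78; AND[min(a, b)] → w = 0.20
R3 (z=-18.0): low=0.50 → w = 0.50
Weighted average = (0.05·9.0 + 0.20·7.0 + 0.50·-18.0) / (0.05 + 0.20 + 0.50)
  = -7.1500 / 0.7500 = -9.53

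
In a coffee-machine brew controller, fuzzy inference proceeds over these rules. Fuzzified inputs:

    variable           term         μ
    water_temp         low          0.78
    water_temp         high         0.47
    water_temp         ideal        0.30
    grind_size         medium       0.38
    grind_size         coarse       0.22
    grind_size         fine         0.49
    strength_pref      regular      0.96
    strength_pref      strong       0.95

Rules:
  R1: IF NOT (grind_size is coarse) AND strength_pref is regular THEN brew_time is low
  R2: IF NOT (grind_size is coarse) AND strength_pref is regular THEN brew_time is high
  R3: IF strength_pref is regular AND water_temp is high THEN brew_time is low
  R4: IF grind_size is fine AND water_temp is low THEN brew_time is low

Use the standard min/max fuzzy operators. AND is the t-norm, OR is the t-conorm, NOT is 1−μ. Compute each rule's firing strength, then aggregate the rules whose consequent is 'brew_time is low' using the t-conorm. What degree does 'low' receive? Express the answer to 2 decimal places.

R1: ¬coarse=1−0.22=0.78, regular=0.96; AND[min(a, b)] → w = 0.78
R2: ¬coarse=1−0.22=0.78, regular=0.96; AND[min(a, b)] → w = 0.78
R3: regular=0.96, high=0.47; AND[min(a, b)] → w = 0.47
R4: fine=0.49, low=0.78; AND[min(a, b)] → w = 0.49
Rules with consequent 'low': {R1, R3, R4} → strengths 0.78, 0.47, 0.49
Aggregate via t-conorm [max(a, b)]: 0.78

0.78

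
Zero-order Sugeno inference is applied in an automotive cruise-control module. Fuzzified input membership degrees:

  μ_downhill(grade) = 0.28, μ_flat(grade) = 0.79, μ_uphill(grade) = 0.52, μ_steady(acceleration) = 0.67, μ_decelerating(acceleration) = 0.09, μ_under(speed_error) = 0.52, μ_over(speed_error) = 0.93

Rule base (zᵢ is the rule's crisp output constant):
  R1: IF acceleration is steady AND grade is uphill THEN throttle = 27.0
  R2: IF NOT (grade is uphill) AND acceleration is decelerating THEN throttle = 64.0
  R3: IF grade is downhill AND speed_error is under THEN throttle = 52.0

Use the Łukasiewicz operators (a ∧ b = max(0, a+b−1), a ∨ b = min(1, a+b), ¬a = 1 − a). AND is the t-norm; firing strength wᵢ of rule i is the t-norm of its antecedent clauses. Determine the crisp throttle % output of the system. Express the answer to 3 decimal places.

27.000

R1 (z=27.0): steady=0.67, uphill=0.52; AND[max(0, a+b−1)] → w = 0.19
R2 (z=64.0): ¬uphill=1−0.52=0.48, decelerating=0.09; AND[max(0, a+b−1)] → w = 0.00
R3 (z=52.0): downhill=0.28, under=0.52; AND[max(0, a+b−1)] → w = 0.00
Weighted average = (0.19·27.0 + 0.00·64.0 + 0.00·52.0) / (0.19 + 0.00 + 0.00)
  = 5.1300 / 0.1900 = 27.000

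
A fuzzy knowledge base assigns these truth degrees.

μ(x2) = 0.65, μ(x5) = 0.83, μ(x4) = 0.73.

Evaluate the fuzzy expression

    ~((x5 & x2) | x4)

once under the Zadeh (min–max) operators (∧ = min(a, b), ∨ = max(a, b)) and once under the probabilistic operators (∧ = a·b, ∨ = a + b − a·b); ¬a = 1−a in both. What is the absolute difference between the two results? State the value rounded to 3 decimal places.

0.146

Under Zadeh (min–max):
  x5 & x2 = min(a, b) on (0.83, 0.65) = 0.65
  (x5 & x2) | x4 = max(a, b) on (0.65, 0.73) = 0.73
  ~((x5 & x2) | x4) = 1 − 0.73 = 0.27
  → value = 0.2700
Under probabilistic:
  x5 & x2 = a·b on (0.8300, 0.6500) = 0.5395
  (x5 & x2) | x4 = a + b − a·b on (0.5395, 0.7300) = 0.8757
  ~((x5 & x2) | x4) = 1 − 0.8757 = 0.1243
  → value = 0.1243
|0.2700 − 0.1243| = 0.146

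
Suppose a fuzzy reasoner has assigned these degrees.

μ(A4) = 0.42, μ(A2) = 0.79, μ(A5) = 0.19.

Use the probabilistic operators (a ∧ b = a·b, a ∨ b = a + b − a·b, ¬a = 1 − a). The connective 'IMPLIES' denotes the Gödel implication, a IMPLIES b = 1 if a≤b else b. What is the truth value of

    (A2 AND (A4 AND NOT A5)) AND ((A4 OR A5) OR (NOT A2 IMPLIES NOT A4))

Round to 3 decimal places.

0.269

NOT A5 = 1 − 0.1900 = 0.8100
A4 AND NOT A5 = a·b on (0.4200, 0.8100) = 0.3402
A2 AND (A4 AND NOT A5) = a·b on (0.7900, 0.3402) = 0.2688
A4 OR A5 = a + b − a·b on (0.4200, 0.1900) = 0.5302
NOT A2 = 1 − 0.7900 = 0.2100
NOT A4 = 1 − 0.4200 = 0.5800
NOT A2 IMPLIES NOT A4  [Gödel: 1 if a≤b else b] with a=0.2100, b=0.5800 → 1.0000
(A4 OR A5) OR (NOT A2 IMPLIES NOT A4) = a + b − a·b on (0.5302, 1.0000) = 1.0000
(A2 AND (A4 AND NOT A5)) AND ((A4 OR A5) OR (NOT A2 IMPLIES NOT A4)) = a·b on (0.2688, 1.0000) = 0.2688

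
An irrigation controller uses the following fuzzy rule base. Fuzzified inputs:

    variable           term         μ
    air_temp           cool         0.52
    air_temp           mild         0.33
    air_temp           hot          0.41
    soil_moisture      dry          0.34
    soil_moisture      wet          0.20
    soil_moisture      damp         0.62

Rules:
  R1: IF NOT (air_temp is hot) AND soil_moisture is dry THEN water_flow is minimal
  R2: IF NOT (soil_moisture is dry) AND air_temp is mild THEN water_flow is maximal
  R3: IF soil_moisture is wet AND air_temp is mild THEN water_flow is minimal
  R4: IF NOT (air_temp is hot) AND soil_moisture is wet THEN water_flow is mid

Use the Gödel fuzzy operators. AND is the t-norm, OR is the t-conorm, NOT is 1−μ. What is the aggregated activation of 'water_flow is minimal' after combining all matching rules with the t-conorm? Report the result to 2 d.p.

0.34

R1: ¬hot=1−0.41=0.59, dry=0.34; AND[min(a, b)] → w = 0.34
R2: ¬dry=1−0.34=0.66, mild=0.33; AND[min(a, b)] → w = 0.33
R3: wet=0.20, mild=0.33; AND[min(a, b)] → w = 0.20
R4: ¬hot=1−0.41=0.59, wet=0.20; AND[min(a, b)] → w = 0.20
Rules with consequent 'minimal': {R1, R3} → strengths 0.34, 0.20
Aggregate via t-conorm [max(a, b)]: 0.34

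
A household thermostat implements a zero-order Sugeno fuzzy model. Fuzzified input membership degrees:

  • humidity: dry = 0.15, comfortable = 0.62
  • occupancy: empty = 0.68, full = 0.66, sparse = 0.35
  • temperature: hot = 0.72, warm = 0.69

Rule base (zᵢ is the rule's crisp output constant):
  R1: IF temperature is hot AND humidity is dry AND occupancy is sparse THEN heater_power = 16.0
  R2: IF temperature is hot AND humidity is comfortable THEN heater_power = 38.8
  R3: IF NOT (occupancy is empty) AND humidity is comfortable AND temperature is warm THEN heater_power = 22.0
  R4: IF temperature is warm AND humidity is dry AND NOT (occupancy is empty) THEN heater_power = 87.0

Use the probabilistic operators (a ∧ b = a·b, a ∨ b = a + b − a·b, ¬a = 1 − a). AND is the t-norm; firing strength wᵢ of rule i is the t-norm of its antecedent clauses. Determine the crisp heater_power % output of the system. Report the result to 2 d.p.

36.41

R1 (z=16.0): hot=0.72, dry=0.15, sparse=0.35; AND[a·b] → w = 0.0378
R2 (z=38.8): hot=0.72, comfortable=0.62; AND[a·b] → w = 0.4464
R3 (z=22.0): ¬empty=1−0.68=0.32, comfortable=0.62, warm=0.69; AND[a·b] → w = 0.1369
R4 (z=87.0): warm=0.69, dry=0.15, ¬empty=1−0.68=0.32; AND[a·b] → w = 0.0331
Weighted average = (0.0378·16.0 + 0.4464·38.8 + 0.1369·22.0 + 0.0331·87.0) / (0.0378 + 0.4464 + 0.1369 + 0.0331)
  = 23.8183 / 0.6542 = 36.41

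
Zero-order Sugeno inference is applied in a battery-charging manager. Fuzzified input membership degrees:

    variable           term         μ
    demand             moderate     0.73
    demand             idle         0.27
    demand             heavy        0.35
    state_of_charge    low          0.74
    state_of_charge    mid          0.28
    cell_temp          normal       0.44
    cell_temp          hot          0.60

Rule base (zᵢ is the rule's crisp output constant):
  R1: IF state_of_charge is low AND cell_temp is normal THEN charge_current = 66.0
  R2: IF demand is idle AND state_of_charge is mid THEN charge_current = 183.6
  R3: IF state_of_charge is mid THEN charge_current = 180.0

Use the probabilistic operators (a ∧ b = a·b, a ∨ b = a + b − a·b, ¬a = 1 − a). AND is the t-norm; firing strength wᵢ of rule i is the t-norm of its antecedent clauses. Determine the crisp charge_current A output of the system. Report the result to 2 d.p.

R1 (z=66.0): low=0.74, normal=0.44; AND[a·b] → w = 0.3256
R2 (z=183.6): idle=0.27, mid=0.28; AND[a·b] → w = 0.0756
R3 (z=180.0): mid=0.28 → w = 0.2800
Weighted average = (0.3256·66.0 + 0.0756·183.6 + 0.2800·180.0) / (0.3256 + 0.0756 + 0.2800)
  = 85.7698 / 0.6812 = 125.91

125.91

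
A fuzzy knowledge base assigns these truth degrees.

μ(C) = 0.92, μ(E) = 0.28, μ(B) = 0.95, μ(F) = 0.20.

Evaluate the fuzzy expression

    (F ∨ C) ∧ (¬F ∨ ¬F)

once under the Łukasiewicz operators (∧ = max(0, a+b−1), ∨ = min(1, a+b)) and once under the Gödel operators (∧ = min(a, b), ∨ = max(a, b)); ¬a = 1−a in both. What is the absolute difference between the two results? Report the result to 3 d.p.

0.200

Under Łukasiewicz:
  F ∨ C = min(1, a+b) on (0.20, 0.92) = 1.00
  ¬F = 1 − 0.20 = 0.80
  ¬F = 1 − 0.20 = 0.80
  ¬F ∨ ¬F = min(1, a+b) on (0.80, 0.80) = 1.00
  (F ∨ C) ∧ (¬F ∨ ¬F) = max(0, a+b−1) on (1.00, 1.00) = 1.00
  → value = 1.0000
Under Gödel:
  F ∨ C = max(a, b) on (0.20, 0.92) = 0.92
  ¬F = 1 − 0.20 = 0.80
  ¬F = 1 − 0.20 = 0.80
  ¬F ∨ ¬F = max(a, b) on (0.80, 0.80) = 0.80
  (F ∨ C) ∧ (¬F ∨ ¬F) = min(a, b) on (0.92, 0.80) = 0.80
  → value = 0.8000
|1.0000 − 0.8000| = 0.200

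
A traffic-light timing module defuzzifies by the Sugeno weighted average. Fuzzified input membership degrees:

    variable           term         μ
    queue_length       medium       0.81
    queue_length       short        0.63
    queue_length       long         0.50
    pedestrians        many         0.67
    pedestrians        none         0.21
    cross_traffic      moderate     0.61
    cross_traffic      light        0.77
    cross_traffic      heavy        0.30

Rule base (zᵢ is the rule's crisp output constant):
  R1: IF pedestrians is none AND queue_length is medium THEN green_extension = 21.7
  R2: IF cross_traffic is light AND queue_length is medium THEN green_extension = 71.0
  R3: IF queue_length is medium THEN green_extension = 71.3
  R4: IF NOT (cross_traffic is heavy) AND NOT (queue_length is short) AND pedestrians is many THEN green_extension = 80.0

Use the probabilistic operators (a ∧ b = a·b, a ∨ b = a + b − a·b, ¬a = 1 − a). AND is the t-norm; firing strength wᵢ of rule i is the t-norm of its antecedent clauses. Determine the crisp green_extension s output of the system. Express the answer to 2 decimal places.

67.30

R1 (z=21.7): none=0.21, medium=0.81; AND[a·b] → w = 0.1701
R2 (z=71.0): light=0.77, medium=0.81; AND[a·b] → w = 0.6237
R3 (z=71.3): medium=0.81 → w = 0.8100
R4 (z=80.0): ¬heavy=1−0.30=0.70, ¬short=1−0.63=0.37, many=0.67; AND[a·b] → w = 0.1735
Weighted average = (0.1701·21.7 + 0.6237·71.0 + 0.8100·71.3 + 0.1735·80.0) / (0.1701 + 0.6237 + 0.8100 + 0.1735)
  = 119.6093 / 1.7773 = 67.30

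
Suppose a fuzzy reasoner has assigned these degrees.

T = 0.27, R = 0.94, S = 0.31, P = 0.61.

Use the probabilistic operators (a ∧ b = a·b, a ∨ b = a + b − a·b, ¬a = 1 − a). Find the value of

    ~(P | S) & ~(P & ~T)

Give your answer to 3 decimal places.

P | S = a + b − a·b on (0.6100, 0.3100) = 0.7309
~(P | S) = 1 − 0.7309 = 0.2691
~T = 1 − 0.2700 = 0.7300
P & ~T = a·b on (0.6100, 0.7300) = 0.4453
~(P & ~T) = 1 − 0.4453 = 0.5547
~(P | S) & ~(P & ~T) = a·b on (0.2691, 0.5547) = 0.1493

0.149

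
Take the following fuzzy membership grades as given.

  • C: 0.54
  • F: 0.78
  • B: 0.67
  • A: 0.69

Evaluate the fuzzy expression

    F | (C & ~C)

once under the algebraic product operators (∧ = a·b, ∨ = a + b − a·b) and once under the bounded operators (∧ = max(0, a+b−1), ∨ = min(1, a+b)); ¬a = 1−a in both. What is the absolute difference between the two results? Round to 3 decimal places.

0.055

Under algebraic product:
  ~C = 1 − 0.5400 = 0.4600
  C & ~C = a·b on (0.5400, 0.4600) = 0.2484
  F | (C & ~C) = a + b − a·b on (0.7800, 0.2484) = 0.8346
  → value = 0.8346
Under bounded:
  ~C = 1 − 0.54 = 0.46
  C & ~C = max(0, a+b−1) on (0.54, 0.46) = 0.00
  F | (C & ~C) = min(1, a+b) on (0.78, 0.00) = 0.78
  → value = 0.7800
|0.8346 − 0.7800| = 0.055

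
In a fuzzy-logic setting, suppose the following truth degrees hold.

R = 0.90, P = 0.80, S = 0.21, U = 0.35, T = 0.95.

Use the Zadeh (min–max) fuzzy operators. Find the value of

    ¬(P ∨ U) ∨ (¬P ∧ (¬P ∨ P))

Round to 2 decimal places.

0.20

P ∨ U = max(a, b) on (0.80, 0.35) = 0.80
¬(P ∨ U) = 1 − 0.80 = 0.20
¬P = 1 − 0.80 = 0.20
¬P = 1 − 0.80 = 0.20
¬P ∨ P = max(a, b) on (0.20, 0.80) = 0.80
¬P ∧ (¬P ∨ P) = min(a, b) on (0.20, 0.80) = 0.20
¬(P ∨ U) ∨ (¬P ∧ (¬P ∨ P)) = max(a, b) on (0.20, 0.20) = 0.20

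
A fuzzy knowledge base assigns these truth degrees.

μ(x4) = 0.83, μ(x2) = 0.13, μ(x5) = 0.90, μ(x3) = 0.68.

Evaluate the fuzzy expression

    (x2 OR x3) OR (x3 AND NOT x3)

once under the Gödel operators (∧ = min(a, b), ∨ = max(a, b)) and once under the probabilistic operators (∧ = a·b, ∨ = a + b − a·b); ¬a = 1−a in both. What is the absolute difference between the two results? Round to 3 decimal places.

Under Gödel:
  x2 OR x3 = max(a, b) on (0.13, 0.68) = 0.68
  NOT x3 = 1 − 0.68 = 0.32
  x3 AND NOT x3 = min(a, b) on (0.68, 0.32) = 0.32
  (x2 OR x3) OR (x3 AND NOT x3) = max(a, b) on (0.68, 0.32) = 0.68
  → value = 0.6800
Under probabilistic:
  x2 OR x3 = a + b − a·b on (0.1300, 0.6800) = 0.7216
  NOT x3 = 1 − 0.6800 = 0.3200
  x3 AND NOT x3 = a·b on (0.6800, 0.3200) = 0.2176
  (x2 OR x3) OR (x3 AND NOT x3) = a + b − a·b on (0.7216, 0.2176) = 0.7822
  → value = 0.7822
|0.6800 − 0.7822| = 0.102

0.102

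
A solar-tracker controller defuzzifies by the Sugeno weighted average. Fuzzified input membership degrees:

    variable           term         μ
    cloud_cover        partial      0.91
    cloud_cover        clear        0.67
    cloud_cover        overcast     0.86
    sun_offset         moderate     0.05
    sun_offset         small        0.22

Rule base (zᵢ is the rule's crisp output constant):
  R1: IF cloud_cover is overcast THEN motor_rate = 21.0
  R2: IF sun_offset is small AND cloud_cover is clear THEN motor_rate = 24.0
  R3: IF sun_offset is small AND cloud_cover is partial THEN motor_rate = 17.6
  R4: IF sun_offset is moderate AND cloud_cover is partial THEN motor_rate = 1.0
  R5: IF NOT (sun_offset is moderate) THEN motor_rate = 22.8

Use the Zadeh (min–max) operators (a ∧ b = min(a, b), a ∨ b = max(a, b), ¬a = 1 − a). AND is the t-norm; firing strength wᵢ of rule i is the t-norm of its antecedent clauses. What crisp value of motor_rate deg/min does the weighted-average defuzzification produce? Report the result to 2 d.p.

R1 (z=21.0): overcast=0.86 → w = 0.86
R2 (z=24.0): small=0.22, clear=0.67; AND[min(a, b)] → w = 0.22
R3 (z=17.6): small=0.22, partial=0.91; AND[min(a, b)] → w = 0.22
R4 (z=1.0): moderate=0.05, partial=0.91; AND[min(a, b)] → w = 0.05
R5 (z=22.8): ¬moderate=1−0.05=0.95 → w = 0.95
Weighted average = (0.86·21.0 + 0.22·24.0 + 0.22·17.6 + 0.05·1.0 + 0.95·22.8) / (0.86 + 0.22 + 0.22 + 0.05 + 0.95)
  = 48.9220 / 2.3000 = 21.27

21.27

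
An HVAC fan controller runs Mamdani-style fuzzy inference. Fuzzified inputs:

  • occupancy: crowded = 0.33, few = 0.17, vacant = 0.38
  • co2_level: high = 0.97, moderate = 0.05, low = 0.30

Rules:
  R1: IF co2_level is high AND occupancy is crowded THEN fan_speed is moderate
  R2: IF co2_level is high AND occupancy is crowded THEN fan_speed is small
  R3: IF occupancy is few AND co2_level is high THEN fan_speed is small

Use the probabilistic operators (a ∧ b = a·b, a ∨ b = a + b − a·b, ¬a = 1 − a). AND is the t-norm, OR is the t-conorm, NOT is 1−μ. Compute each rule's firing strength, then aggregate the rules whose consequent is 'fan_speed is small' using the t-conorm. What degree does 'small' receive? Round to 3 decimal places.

0.432

R1: high=0.97, crowded=0.33; AND[a·b] → w = 0.3201
R2: high=0.97, crowded=0.33; AND[a·b] → w = 0.3201
R3: few=0.17, high=0.97; AND[a·b] → w = 0.1649
Rules with consequent 'small': {R2, R3} → strengths 0.3201, 0.1649
Aggregate via t-conorm [a + b − a·b]: 0.4322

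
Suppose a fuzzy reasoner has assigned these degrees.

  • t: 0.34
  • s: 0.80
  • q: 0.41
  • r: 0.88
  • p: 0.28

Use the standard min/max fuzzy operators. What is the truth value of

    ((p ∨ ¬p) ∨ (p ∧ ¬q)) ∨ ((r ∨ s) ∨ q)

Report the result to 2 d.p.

0.88

¬p = 1 − 0.28 = 0.72
p ∨ ¬p = max(a, b) on (0.28, 0.72) = 0.72
¬q = 1 − 0.41 = 0.59
p ∧ ¬q = min(a, b) on (0.28, 0.59) = 0.28
(p ∨ ¬p) ∨ (p ∧ ¬q) = max(a, b) on (0.72, 0.28) = 0.72
r ∨ s = max(a, b) on (0.88, 0.80) = 0.88
(r ∨ s) ∨ q = max(a, b) on (0.88, 0.41) = 0.88
((p ∨ ¬p) ∨ (p ∧ ¬q)) ∨ ((r ∨ s) ∨ q) = max(a, b) on (0.72, 0.88) = 0.88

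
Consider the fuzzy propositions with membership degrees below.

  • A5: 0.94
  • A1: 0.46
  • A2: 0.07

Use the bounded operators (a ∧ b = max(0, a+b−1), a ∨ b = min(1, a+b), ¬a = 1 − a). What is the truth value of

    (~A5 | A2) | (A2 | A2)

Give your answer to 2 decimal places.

0.27

~A5 = 1 − 0.94 = 0.06
~A5 | A2 = min(1, a+b) on (0.06, 0.07) = 0.13
A2 | A2 = min(1, a+b) on (0.07, 0.07) = 0.14
(~A5 | A2) | (A2 | A2) = min(1, a+b) on (0.13, 0.14) = 0.27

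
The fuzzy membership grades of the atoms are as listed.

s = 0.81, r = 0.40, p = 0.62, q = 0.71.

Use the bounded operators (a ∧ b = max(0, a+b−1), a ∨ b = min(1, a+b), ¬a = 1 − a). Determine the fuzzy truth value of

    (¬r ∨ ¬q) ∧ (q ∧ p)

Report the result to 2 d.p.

0.22

¬r = 1 − 0.40 = 0.60
¬q = 1 − 0.71 = 0.29
¬r ∨ ¬q = min(1, a+b) on (0.60, 0.29) = 0.89
q ∧ p = max(0, a+b−1) on (0.71, 0.62) = 0.33
(¬r ∨ ¬q) ∧ (q ∧ p) = max(0, a+b−1) on (0.89, 0.33) = 0.22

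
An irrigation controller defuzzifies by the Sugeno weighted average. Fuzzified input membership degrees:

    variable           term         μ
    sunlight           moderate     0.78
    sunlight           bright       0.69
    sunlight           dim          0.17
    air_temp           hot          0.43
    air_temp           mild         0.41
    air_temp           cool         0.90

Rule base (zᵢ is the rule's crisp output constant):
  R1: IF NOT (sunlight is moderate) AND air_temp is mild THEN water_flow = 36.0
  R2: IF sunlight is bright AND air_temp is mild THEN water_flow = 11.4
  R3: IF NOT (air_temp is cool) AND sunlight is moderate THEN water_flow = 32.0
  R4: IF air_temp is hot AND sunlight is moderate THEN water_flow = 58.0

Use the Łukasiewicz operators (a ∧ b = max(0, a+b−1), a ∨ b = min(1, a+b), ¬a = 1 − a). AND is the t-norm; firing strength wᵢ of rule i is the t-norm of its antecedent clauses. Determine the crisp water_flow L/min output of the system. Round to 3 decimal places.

R1 (z=36.0): ¬moderate=1−0.78=0.22, mild=0.41; AND[max(0, a+b−1)] → w = 0.00
R2 (z=11.4): bright=0.69, mild=0.41; AND[max(0, a+b−1)] → w = 0.10
R3 (z=32.0): ¬cool=1−0.90=0.10, moderate=0.78; AND[max(0, a+b−1)] → w = 0.00
R4 (z=58.0): hot=0.43, moderate=0.78; AND[max(0, a+b−1)] → w = 0.21
Weighted average = (0.00·36.0 + 0.10·11.4 + 0.00·32.0 + 0.21·58.0) / (0.00 + 0.10 + 0.00 + 0.21)
  = 13.3200 / 0.3100 = 42.968

42.968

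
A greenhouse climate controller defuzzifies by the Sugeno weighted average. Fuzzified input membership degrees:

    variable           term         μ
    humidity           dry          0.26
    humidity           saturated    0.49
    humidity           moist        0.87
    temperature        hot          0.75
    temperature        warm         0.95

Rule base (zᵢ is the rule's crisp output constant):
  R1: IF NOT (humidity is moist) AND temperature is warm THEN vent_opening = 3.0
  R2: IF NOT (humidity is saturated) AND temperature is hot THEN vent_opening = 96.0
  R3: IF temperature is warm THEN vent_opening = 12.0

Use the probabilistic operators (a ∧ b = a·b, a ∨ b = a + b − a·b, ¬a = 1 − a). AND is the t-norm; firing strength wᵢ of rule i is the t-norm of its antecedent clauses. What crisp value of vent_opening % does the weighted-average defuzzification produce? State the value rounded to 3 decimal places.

33.304

R1 (z=3.0): ¬moist=1−0.87=0.13, warm=0.95; AND[a·b] → w = 0.1235
R2 (z=96.0): ¬saturated=1−0.49=0.51, hot=0.75; AND[a·b] → w = 0.3825
R3 (z=12.0): warm=0.95 → w = 0.9500
Weighted average = (0.1235·3.0 + 0.3825·96.0 + 0.9500·12.0) / (0.1235 + 0.3825 + 0.9500)
  = 48.4905 / 1.4560 = 33.304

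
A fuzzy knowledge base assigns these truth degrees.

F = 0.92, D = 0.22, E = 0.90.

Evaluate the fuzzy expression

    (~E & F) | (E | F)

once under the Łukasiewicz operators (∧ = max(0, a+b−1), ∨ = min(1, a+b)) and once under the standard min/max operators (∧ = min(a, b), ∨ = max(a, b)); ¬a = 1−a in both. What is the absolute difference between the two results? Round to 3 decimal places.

0.080

Under Łukasiewicz:
  ~E = 1 − 0.90 = 0.10
  ~E & F = max(0, a+b−1) on (0.10, 0.92) = 0.02
  E | F = min(1, a+b) on (0.90, 0.92) = 1.00
  (~E & F) | (E | F) = min(1, a+b) on (0.02, 1.00) = 1.00
  → value = 1.0000
Under standard min/max:
  ~E = 1 − 0.90 = 0.10
  ~E & F = min(a, b) on (0.10, 0.92) = 0.10
  E | F = max(a, b) on (0.90, 0.92) = 0.92
  (~E & F) | (E | F) = max(a, b) on (0.10, 0.92) = 0.92
  → value = 0.9200
|1.0000 − 0.9200| = 0.080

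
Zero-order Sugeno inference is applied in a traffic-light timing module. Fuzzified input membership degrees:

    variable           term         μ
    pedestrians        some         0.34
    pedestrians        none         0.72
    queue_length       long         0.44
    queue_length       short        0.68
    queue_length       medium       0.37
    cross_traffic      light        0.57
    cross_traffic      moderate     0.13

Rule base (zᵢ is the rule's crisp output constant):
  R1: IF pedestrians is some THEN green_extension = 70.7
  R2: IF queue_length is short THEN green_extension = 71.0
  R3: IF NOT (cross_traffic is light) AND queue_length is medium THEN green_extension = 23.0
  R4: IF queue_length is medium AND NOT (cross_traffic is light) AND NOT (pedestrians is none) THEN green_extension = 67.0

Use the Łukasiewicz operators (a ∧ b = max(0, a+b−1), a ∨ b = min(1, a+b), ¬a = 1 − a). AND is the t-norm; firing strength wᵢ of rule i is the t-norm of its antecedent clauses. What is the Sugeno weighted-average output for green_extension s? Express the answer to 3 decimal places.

R1 (z=70.7): some=0.34 → w = 0.34
R2 (z=71.0): short=0.68 → w = 0.68
R3 (z=23.0): ¬light=1−0.57=0.43, medium=0.37; AND[max(0, a+b−1)] → w = 0.00
R4 (z=67.0): medium=0.37, ¬light=1−0.57=0.43, ¬none=1−0.72=0.28; AND[max(0, a+b−1)] → w = 0.00
Weighted average = (0.34·70.7 + 0.68·71.0 + 0.00·23.0 + 0.00·67.0) / (0.34 + 0.68 + 0.00 + 0.00)
  = 72.3180 / 1.0200 = 70.900

70.900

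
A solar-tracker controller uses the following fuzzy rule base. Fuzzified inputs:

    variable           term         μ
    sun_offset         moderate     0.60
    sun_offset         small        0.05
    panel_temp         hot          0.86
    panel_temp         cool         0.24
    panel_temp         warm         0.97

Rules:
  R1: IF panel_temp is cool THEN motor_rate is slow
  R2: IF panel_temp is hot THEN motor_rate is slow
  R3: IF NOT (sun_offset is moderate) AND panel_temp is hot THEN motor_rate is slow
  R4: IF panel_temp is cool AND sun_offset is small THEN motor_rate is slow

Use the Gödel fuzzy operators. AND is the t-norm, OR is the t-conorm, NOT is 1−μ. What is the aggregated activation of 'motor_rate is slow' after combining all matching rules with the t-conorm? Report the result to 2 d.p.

R1: cool=0.24 → w = 0.24
R2: hot=0.86 → w = 0.86
R3: ¬moderate=1−0.60=0.40, hot=0.86; AND[min(a, b)] → w = 0.40
R4: cool=0.24, small=0.05; AND[min(a, b)] → w = 0.05
Rules with consequent 'slow': {R1, R2, R3, R4} → strengths 0.24, 0.86, 0.40, 0.05
Aggregate via t-conorm [max(a, b)]: 0.86

0.86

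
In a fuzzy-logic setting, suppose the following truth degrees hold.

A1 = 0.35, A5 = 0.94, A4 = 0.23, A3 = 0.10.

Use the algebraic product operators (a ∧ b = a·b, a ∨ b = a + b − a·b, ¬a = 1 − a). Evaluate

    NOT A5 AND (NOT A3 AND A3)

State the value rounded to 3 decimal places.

NOT A5 = 1 − 0.9400 = 0.0600
NOT A3 = 1 − 0.1000 = 0.9000
NOT A3 AND A3 = a·b on (0.9000, 0.1000) = 0.0900
NOT A5 AND (NOT A3 AND A3) = a·b on (0.0600, 0.0900) = 0.0054

0.005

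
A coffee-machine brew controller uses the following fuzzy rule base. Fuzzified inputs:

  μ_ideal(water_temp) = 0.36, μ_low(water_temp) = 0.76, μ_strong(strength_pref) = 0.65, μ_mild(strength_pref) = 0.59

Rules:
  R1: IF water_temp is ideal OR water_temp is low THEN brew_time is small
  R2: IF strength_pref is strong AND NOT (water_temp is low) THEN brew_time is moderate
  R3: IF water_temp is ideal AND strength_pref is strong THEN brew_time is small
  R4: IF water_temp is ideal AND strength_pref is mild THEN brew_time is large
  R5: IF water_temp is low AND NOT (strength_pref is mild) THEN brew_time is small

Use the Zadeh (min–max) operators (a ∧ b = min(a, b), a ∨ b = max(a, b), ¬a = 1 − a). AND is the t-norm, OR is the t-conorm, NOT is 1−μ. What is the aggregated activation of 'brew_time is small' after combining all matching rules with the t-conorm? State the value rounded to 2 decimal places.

0.76

R1: ideal=0.36, low=0.76; OR[max(a, b)] → w = 0.76
R2: strong=0.65, ¬low=1−0.76=0.24; AND[min(a, b)] → w = 0.24
R3: ideal=0.36, strong=0.65; AND[min(a, b)] → w = 0.36
R4: ideal=0.36, mild=0.59; AND[min(a, b)] → w = 0.36
R5: low=0.76, ¬mild=1−0.59=0.41; AND[min(a, b)] → w = 0.41
Rules with consequent 'small': {R1, R3, R5} → strengths 0.76, 0.36, 0.41
Aggregate via t-conorm [max(a, b)]: 0.76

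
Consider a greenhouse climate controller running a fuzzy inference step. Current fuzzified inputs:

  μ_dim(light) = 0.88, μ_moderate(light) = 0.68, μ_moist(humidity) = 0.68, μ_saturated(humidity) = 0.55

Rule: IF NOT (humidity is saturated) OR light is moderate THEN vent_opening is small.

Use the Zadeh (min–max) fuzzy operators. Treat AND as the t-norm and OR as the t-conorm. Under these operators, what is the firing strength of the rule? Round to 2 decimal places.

firing strength: ¬saturated=1−0.55=0.45, moderate=0.68; OR[max(a, b)] → w = 0.68

0.68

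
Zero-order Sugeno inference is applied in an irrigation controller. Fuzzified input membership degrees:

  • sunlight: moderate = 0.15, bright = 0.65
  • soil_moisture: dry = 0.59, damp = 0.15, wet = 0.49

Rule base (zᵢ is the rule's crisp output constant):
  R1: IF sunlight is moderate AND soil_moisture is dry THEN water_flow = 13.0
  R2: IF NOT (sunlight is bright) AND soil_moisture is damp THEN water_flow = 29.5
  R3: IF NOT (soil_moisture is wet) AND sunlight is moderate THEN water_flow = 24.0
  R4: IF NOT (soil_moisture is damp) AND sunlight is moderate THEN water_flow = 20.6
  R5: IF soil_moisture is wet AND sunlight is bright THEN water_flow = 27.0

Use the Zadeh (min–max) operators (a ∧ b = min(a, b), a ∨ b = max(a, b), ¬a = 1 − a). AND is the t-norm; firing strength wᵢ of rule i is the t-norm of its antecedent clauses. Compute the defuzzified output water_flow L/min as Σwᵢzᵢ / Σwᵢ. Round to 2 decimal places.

R1 (z=13.0): moderate=0.15, dry=0.59; AND[min(a, b)] → w = 0.15
R2 (z=29.5): ¬bright=1−0.65=0.35, damp=0.15; AND[min(a, b)] → w = 0.15
R3 (z=24.0): ¬wet=1−0.49=0.51, moderate=0.15; AND[min(a, b)] → w = 0.15
R4 (z=20.6): ¬damp=1−0.15=0.85, moderate=0.15; AND[min(a, b)] → w = 0.15
R5 (z=27.0): wet=0.49, bright=0.65; AND[min(a, b)] → w = 0.49
Weighted average = (0.15·13.0 + 0.15·29.5 + 0.15·24.0 + 0.15·20.6 + 0.49·27.0) / (0.15 + 0.15 + 0.15 + 0.15 + 0.49)
  = 26.2950 / 1.0900 = 24.12

24.12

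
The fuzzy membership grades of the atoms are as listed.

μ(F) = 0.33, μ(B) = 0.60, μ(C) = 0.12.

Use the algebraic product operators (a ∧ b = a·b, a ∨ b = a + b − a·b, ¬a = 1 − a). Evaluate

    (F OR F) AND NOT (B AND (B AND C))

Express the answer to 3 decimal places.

F OR F = a + b − a·b on (0.3300, 0.3300) = 0.5511
B AND C = a·b on (0.6000, 0.1200) = 0.0720
B AND (B AND C) = a·b on (0.6000, 0.0720) = 0.0432
NOT (B AND (B AND C)) = 1 − 0.0432 = 0.9568
(F OR F) AND NOT (B AND (B AND C)) = a·b on (0.5511, 0.9568) = 0.5273

0.527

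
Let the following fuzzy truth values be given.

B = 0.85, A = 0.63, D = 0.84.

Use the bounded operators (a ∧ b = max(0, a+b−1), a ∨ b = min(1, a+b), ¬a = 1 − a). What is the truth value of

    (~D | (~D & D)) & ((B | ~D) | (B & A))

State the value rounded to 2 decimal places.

~D = 1 − 0.84 = 0.16
~D = 1 − 0.84 = 0.16
~D & D = max(0, a+b−1) on (0.16, 0.84) = 0.00
~D | (~D & D) = min(1, a+b) on (0.16, 0.00) = 0.16
~D = 1 − 0.84 = 0.16
B | ~D = min(1, a+b) on (0.85, 0.16) = 1.00
B & A = max(0, a+b−1) on (0.85, 0.63) = 0.48
(B | ~D) | (B & A) = min(1, a+b) on (1.00, 0.48) = 1.00
(~D | (~D & D)) & ((B | ~D) | (B & A)) = max(0, a+b−1) on (0.16, 1.00) = 0.16

0.16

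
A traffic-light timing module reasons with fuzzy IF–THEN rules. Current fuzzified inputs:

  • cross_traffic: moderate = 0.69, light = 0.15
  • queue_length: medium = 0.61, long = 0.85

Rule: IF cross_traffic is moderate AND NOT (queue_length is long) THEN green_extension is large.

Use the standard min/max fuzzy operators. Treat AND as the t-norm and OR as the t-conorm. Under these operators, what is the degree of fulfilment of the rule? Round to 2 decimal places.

firing strength: moderate=0.69, ¬long=1−0.85=0.15; AND[min(a, b)] → w = 0.15

0.15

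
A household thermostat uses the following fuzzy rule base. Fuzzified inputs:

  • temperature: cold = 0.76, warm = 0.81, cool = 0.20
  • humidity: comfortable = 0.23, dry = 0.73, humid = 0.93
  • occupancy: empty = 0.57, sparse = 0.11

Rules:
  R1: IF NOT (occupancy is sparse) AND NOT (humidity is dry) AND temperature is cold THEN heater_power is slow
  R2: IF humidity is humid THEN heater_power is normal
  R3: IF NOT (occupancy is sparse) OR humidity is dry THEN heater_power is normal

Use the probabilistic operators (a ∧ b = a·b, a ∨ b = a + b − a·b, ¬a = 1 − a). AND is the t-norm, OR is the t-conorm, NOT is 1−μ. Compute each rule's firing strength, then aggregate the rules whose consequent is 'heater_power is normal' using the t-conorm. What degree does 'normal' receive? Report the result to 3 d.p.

0.998

R1: ¬sparse=1−0.11=0.89, ¬dry=1−0.73=0.27, cold=0.76; AND[a·b] → w = 0.1826
R2: humid=0.93 → w = 0.9300
R3: ¬sparse=1−0.11=0.89, dry=0.73; OR[a + b − a·b] → w = 0.9703
Rules with consequent 'normal': {R2, R3} → strengths 0.9300, 0.9703
Aggregate via t-conorm [a + b − a·b]: 0.9979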